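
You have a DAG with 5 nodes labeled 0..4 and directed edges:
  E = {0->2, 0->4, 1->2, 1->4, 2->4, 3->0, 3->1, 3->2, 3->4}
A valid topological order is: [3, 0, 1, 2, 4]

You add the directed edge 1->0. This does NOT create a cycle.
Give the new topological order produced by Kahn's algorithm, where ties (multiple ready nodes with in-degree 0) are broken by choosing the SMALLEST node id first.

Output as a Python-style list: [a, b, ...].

Answer: [3, 1, 0, 2, 4]

Derivation:
Old toposort: [3, 0, 1, 2, 4]
Added edge: 1->0
Position of 1 (2) > position of 0 (1). Must reorder: 1 must now come before 0.
Run Kahn's algorithm (break ties by smallest node id):
  initial in-degrees: [2, 1, 3, 0, 4]
  ready (indeg=0): [3]
  pop 3: indeg[0]->1; indeg[1]->0; indeg[2]->2; indeg[4]->3 | ready=[1] | order so far=[3]
  pop 1: indeg[0]->0; indeg[2]->1; indeg[4]->2 | ready=[0] | order so far=[3, 1]
  pop 0: indeg[2]->0; indeg[4]->1 | ready=[2] | order so far=[3, 1, 0]
  pop 2: indeg[4]->0 | ready=[4] | order so far=[3, 1, 0, 2]
  pop 4: no out-edges | ready=[] | order so far=[3, 1, 0, 2, 4]
  Result: [3, 1, 0, 2, 4]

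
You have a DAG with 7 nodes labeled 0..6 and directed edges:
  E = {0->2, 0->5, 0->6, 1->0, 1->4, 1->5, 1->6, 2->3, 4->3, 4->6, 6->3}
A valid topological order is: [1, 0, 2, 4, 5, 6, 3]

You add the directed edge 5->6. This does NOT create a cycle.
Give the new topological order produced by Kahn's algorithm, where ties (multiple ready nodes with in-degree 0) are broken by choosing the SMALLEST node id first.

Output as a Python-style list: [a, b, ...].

Old toposort: [1, 0, 2, 4, 5, 6, 3]
Added edge: 5->6
Position of 5 (4) < position of 6 (5). Old order still valid.
Run Kahn's algorithm (break ties by smallest node id):
  initial in-degrees: [1, 0, 1, 3, 1, 2, 4]
  ready (indeg=0): [1]
  pop 1: indeg[0]->0; indeg[4]->0; indeg[5]->1; indeg[6]->3 | ready=[0, 4] | order so far=[1]
  pop 0: indeg[2]->0; indeg[5]->0; indeg[6]->2 | ready=[2, 4, 5] | order so far=[1, 0]
  pop 2: indeg[3]->2 | ready=[4, 5] | order so far=[1, 0, 2]
  pop 4: indeg[3]->1; indeg[6]->1 | ready=[5] | order so far=[1, 0, 2, 4]
  pop 5: indeg[6]->0 | ready=[6] | order so far=[1, 0, 2, 4, 5]
  pop 6: indeg[3]->0 | ready=[3] | order so far=[1, 0, 2, 4, 5, 6]
  pop 3: no out-edges | ready=[] | order so far=[1, 0, 2, 4, 5, 6, 3]
  Result: [1, 0, 2, 4, 5, 6, 3]

Answer: [1, 0, 2, 4, 5, 6, 3]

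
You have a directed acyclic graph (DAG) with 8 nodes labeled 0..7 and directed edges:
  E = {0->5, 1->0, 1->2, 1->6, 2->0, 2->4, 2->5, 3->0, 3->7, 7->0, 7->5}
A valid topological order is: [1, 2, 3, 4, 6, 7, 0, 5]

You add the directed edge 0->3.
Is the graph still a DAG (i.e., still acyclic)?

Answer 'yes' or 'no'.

Answer: no

Derivation:
Given toposort: [1, 2, 3, 4, 6, 7, 0, 5]
Position of 0: index 6; position of 3: index 2
New edge 0->3: backward (u after v in old order)
Backward edge: old toposort is now invalid. Check if this creates a cycle.
Does 3 already reach 0? Reachable from 3: [0, 3, 5, 7]. YES -> cycle!
Still a DAG? no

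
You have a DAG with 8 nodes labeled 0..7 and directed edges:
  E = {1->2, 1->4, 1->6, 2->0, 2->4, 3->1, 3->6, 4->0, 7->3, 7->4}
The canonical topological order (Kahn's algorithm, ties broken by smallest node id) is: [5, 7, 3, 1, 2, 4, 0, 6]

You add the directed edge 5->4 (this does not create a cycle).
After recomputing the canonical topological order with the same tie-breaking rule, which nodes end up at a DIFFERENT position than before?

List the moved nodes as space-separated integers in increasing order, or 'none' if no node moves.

Answer: none

Derivation:
Old toposort: [5, 7, 3, 1, 2, 4, 0, 6]
Added edge 5->4
Recompute Kahn (smallest-id tiebreak):
  initial in-degrees: [2, 1, 1, 1, 4, 0, 2, 0]
  ready (indeg=0): [5, 7]
  pop 5: indeg[4]->3 | ready=[7] | order so far=[5]
  pop 7: indeg[3]->0; indeg[4]->2 | ready=[3] | order so far=[5, 7]
  pop 3: indeg[1]->0; indeg[6]->1 | ready=[1] | order so far=[5, 7, 3]
  pop 1: indeg[2]->0; indeg[4]->1; indeg[6]->0 | ready=[2, 6] | order so far=[5, 7, 3, 1]
  pop 2: indeg[0]->1; indeg[4]->0 | ready=[4, 6] | order so far=[5, 7, 3, 1, 2]
  pop 4: indeg[0]->0 | ready=[0, 6] | order so far=[5, 7, 3, 1, 2, 4]
  pop 0: no out-edges | ready=[6] | order so far=[5, 7, 3, 1, 2, 4, 0]
  pop 6: no out-edges | ready=[] | order so far=[5, 7, 3, 1, 2, 4, 0, 6]
New canonical toposort: [5, 7, 3, 1, 2, 4, 0, 6]
Compare positions:
  Node 0: index 6 -> 6 (same)
  Node 1: index 3 -> 3 (same)
  Node 2: index 4 -> 4 (same)
  Node 3: index 2 -> 2 (same)
  Node 4: index 5 -> 5 (same)
  Node 5: index 0 -> 0 (same)
  Node 6: index 7 -> 7 (same)
  Node 7: index 1 -> 1 (same)
Nodes that changed position: none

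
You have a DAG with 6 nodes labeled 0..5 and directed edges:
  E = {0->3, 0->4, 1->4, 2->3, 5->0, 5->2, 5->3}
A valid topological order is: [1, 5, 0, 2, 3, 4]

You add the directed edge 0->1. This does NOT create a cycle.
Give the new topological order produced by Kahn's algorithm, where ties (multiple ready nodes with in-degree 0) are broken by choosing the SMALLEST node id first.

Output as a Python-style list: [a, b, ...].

Answer: [5, 0, 1, 2, 3, 4]

Derivation:
Old toposort: [1, 5, 0, 2, 3, 4]
Added edge: 0->1
Position of 0 (2) > position of 1 (0). Must reorder: 0 must now come before 1.
Run Kahn's algorithm (break ties by smallest node id):
  initial in-degrees: [1, 1, 1, 3, 2, 0]
  ready (indeg=0): [5]
  pop 5: indeg[0]->0; indeg[2]->0; indeg[3]->2 | ready=[0, 2] | order so far=[5]
  pop 0: indeg[1]->0; indeg[3]->1; indeg[4]->1 | ready=[1, 2] | order so far=[5, 0]
  pop 1: indeg[4]->0 | ready=[2, 4] | order so far=[5, 0, 1]
  pop 2: indeg[3]->0 | ready=[3, 4] | order so far=[5, 0, 1, 2]
  pop 3: no out-edges | ready=[4] | order so far=[5, 0, 1, 2, 3]
  pop 4: no out-edges | ready=[] | order so far=[5, 0, 1, 2, 3, 4]
  Result: [5, 0, 1, 2, 3, 4]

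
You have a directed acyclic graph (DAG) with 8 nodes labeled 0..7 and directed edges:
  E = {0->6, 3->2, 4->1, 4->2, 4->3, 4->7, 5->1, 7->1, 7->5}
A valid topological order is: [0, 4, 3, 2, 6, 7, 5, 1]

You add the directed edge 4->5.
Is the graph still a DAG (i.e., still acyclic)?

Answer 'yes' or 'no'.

Answer: yes

Derivation:
Given toposort: [0, 4, 3, 2, 6, 7, 5, 1]
Position of 4: index 1; position of 5: index 6
New edge 4->5: forward
Forward edge: respects the existing order. Still a DAG, same toposort still valid.
Still a DAG? yes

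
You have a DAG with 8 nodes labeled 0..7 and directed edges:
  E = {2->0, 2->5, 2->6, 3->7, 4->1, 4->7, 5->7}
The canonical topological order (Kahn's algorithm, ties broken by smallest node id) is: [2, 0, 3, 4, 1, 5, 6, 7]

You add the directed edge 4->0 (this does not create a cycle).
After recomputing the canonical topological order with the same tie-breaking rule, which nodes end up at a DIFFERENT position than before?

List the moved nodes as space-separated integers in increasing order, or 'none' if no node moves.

Old toposort: [2, 0, 3, 4, 1, 5, 6, 7]
Added edge 4->0
Recompute Kahn (smallest-id tiebreak):
  initial in-degrees: [2, 1, 0, 0, 0, 1, 1, 3]
  ready (indeg=0): [2, 3, 4]
  pop 2: indeg[0]->1; indeg[5]->0; indeg[6]->0 | ready=[3, 4, 5, 6] | order so far=[2]
  pop 3: indeg[7]->2 | ready=[4, 5, 6] | order so far=[2, 3]
  pop 4: indeg[0]->0; indeg[1]->0; indeg[7]->1 | ready=[0, 1, 5, 6] | order so far=[2, 3, 4]
  pop 0: no out-edges | ready=[1, 5, 6] | order so far=[2, 3, 4, 0]
  pop 1: no out-edges | ready=[5, 6] | order so far=[2, 3, 4, 0, 1]
  pop 5: indeg[7]->0 | ready=[6, 7] | order so far=[2, 3, 4, 0, 1, 5]
  pop 6: no out-edges | ready=[7] | order so far=[2, 3, 4, 0, 1, 5, 6]
  pop 7: no out-edges | ready=[] | order so far=[2, 3, 4, 0, 1, 5, 6, 7]
New canonical toposort: [2, 3, 4, 0, 1, 5, 6, 7]
Compare positions:
  Node 0: index 1 -> 3 (moved)
  Node 1: index 4 -> 4 (same)
  Node 2: index 0 -> 0 (same)
  Node 3: index 2 -> 1 (moved)
  Node 4: index 3 -> 2 (moved)
  Node 5: index 5 -> 5 (same)
  Node 6: index 6 -> 6 (same)
  Node 7: index 7 -> 7 (same)
Nodes that changed position: 0 3 4

Answer: 0 3 4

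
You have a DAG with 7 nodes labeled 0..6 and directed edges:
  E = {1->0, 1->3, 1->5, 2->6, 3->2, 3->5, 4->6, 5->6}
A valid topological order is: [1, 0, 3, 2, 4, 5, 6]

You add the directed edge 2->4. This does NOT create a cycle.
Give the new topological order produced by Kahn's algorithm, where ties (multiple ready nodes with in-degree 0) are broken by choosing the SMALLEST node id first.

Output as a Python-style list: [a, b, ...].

Old toposort: [1, 0, 3, 2, 4, 5, 6]
Added edge: 2->4
Position of 2 (3) < position of 4 (4). Old order still valid.
Run Kahn's algorithm (break ties by smallest node id):
  initial in-degrees: [1, 0, 1, 1, 1, 2, 3]
  ready (indeg=0): [1]
  pop 1: indeg[0]->0; indeg[3]->0; indeg[5]->1 | ready=[0, 3] | order so far=[1]
  pop 0: no out-edges | ready=[3] | order so far=[1, 0]
  pop 3: indeg[2]->0; indeg[5]->0 | ready=[2, 5] | order so far=[1, 0, 3]
  pop 2: indeg[4]->0; indeg[6]->2 | ready=[4, 5] | order so far=[1, 0, 3, 2]
  pop 4: indeg[6]->1 | ready=[5] | order so far=[1, 0, 3, 2, 4]
  pop 5: indeg[6]->0 | ready=[6] | order so far=[1, 0, 3, 2, 4, 5]
  pop 6: no out-edges | ready=[] | order so far=[1, 0, 3, 2, 4, 5, 6]
  Result: [1, 0, 3, 2, 4, 5, 6]

Answer: [1, 0, 3, 2, 4, 5, 6]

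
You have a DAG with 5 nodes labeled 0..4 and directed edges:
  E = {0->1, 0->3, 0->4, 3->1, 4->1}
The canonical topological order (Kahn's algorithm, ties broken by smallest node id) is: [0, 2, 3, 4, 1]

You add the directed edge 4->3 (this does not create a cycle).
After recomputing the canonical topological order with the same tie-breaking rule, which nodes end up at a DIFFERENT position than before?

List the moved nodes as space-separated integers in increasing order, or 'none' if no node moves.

Old toposort: [0, 2, 3, 4, 1]
Added edge 4->3
Recompute Kahn (smallest-id tiebreak):
  initial in-degrees: [0, 3, 0, 2, 1]
  ready (indeg=0): [0, 2]
  pop 0: indeg[1]->2; indeg[3]->1; indeg[4]->0 | ready=[2, 4] | order so far=[0]
  pop 2: no out-edges | ready=[4] | order so far=[0, 2]
  pop 4: indeg[1]->1; indeg[3]->0 | ready=[3] | order so far=[0, 2, 4]
  pop 3: indeg[1]->0 | ready=[1] | order so far=[0, 2, 4, 3]
  pop 1: no out-edges | ready=[] | order so far=[0, 2, 4, 3, 1]
New canonical toposort: [0, 2, 4, 3, 1]
Compare positions:
  Node 0: index 0 -> 0 (same)
  Node 1: index 4 -> 4 (same)
  Node 2: index 1 -> 1 (same)
  Node 3: index 2 -> 3 (moved)
  Node 4: index 3 -> 2 (moved)
Nodes that changed position: 3 4

Answer: 3 4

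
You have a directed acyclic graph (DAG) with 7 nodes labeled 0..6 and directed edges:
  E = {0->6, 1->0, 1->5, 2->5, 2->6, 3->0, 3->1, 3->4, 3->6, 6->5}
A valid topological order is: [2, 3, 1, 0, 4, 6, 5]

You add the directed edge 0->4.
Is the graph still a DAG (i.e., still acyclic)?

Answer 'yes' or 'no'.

Answer: yes

Derivation:
Given toposort: [2, 3, 1, 0, 4, 6, 5]
Position of 0: index 3; position of 4: index 4
New edge 0->4: forward
Forward edge: respects the existing order. Still a DAG, same toposort still valid.
Still a DAG? yes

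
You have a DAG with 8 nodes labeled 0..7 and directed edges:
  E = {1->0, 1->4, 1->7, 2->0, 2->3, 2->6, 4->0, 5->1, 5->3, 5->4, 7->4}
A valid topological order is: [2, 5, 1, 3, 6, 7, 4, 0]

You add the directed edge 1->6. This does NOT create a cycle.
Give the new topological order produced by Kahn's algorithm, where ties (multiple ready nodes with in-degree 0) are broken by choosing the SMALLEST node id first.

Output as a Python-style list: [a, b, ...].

Old toposort: [2, 5, 1, 3, 6, 7, 4, 0]
Added edge: 1->6
Position of 1 (2) < position of 6 (4). Old order still valid.
Run Kahn's algorithm (break ties by smallest node id):
  initial in-degrees: [3, 1, 0, 2, 3, 0, 2, 1]
  ready (indeg=0): [2, 5]
  pop 2: indeg[0]->2; indeg[3]->1; indeg[6]->1 | ready=[5] | order so far=[2]
  pop 5: indeg[1]->0; indeg[3]->0; indeg[4]->2 | ready=[1, 3] | order so far=[2, 5]
  pop 1: indeg[0]->1; indeg[4]->1; indeg[6]->0; indeg[7]->0 | ready=[3, 6, 7] | order so far=[2, 5, 1]
  pop 3: no out-edges | ready=[6, 7] | order so far=[2, 5, 1, 3]
  pop 6: no out-edges | ready=[7] | order so far=[2, 5, 1, 3, 6]
  pop 7: indeg[4]->0 | ready=[4] | order so far=[2, 5, 1, 3, 6, 7]
  pop 4: indeg[0]->0 | ready=[0] | order so far=[2, 5, 1, 3, 6, 7, 4]
  pop 0: no out-edges | ready=[] | order so far=[2, 5, 1, 3, 6, 7, 4, 0]
  Result: [2, 5, 1, 3, 6, 7, 4, 0]

Answer: [2, 5, 1, 3, 6, 7, 4, 0]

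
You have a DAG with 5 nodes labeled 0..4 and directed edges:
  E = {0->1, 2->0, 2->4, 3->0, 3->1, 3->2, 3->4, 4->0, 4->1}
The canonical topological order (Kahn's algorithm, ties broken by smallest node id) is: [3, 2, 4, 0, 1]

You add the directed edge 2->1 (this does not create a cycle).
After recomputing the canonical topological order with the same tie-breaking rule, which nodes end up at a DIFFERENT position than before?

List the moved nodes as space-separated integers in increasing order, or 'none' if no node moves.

Answer: none

Derivation:
Old toposort: [3, 2, 4, 0, 1]
Added edge 2->1
Recompute Kahn (smallest-id tiebreak):
  initial in-degrees: [3, 4, 1, 0, 2]
  ready (indeg=0): [3]
  pop 3: indeg[0]->2; indeg[1]->3; indeg[2]->0; indeg[4]->1 | ready=[2] | order so far=[3]
  pop 2: indeg[0]->1; indeg[1]->2; indeg[4]->0 | ready=[4] | order so far=[3, 2]
  pop 4: indeg[0]->0; indeg[1]->1 | ready=[0] | order so far=[3, 2, 4]
  pop 0: indeg[1]->0 | ready=[1] | order so far=[3, 2, 4, 0]
  pop 1: no out-edges | ready=[] | order so far=[3, 2, 4, 0, 1]
New canonical toposort: [3, 2, 4, 0, 1]
Compare positions:
  Node 0: index 3 -> 3 (same)
  Node 1: index 4 -> 4 (same)
  Node 2: index 1 -> 1 (same)
  Node 3: index 0 -> 0 (same)
  Node 4: index 2 -> 2 (same)
Nodes that changed position: none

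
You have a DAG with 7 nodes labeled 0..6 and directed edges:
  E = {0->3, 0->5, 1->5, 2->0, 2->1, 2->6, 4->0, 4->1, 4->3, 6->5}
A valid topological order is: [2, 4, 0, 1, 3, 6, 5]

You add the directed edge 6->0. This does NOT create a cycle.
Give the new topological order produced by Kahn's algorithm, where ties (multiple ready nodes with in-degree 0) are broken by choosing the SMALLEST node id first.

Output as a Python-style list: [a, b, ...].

Old toposort: [2, 4, 0, 1, 3, 6, 5]
Added edge: 6->0
Position of 6 (5) > position of 0 (2). Must reorder: 6 must now come before 0.
Run Kahn's algorithm (break ties by smallest node id):
  initial in-degrees: [3, 2, 0, 2, 0, 3, 1]
  ready (indeg=0): [2, 4]
  pop 2: indeg[0]->2; indeg[1]->1; indeg[6]->0 | ready=[4, 6] | order so far=[2]
  pop 4: indeg[0]->1; indeg[1]->0; indeg[3]->1 | ready=[1, 6] | order so far=[2, 4]
  pop 1: indeg[5]->2 | ready=[6] | order so far=[2, 4, 1]
  pop 6: indeg[0]->0; indeg[5]->1 | ready=[0] | order so far=[2, 4, 1, 6]
  pop 0: indeg[3]->0; indeg[5]->0 | ready=[3, 5] | order so far=[2, 4, 1, 6, 0]
  pop 3: no out-edges | ready=[5] | order so far=[2, 4, 1, 6, 0, 3]
  pop 5: no out-edges | ready=[] | order so far=[2, 4, 1, 6, 0, 3, 5]
  Result: [2, 4, 1, 6, 0, 3, 5]

Answer: [2, 4, 1, 6, 0, 3, 5]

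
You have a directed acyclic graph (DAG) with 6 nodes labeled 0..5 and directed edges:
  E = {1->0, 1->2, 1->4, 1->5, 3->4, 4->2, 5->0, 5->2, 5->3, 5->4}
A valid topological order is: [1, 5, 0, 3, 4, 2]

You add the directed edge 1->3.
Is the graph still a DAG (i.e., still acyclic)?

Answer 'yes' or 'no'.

Given toposort: [1, 5, 0, 3, 4, 2]
Position of 1: index 0; position of 3: index 3
New edge 1->3: forward
Forward edge: respects the existing order. Still a DAG, same toposort still valid.
Still a DAG? yes

Answer: yes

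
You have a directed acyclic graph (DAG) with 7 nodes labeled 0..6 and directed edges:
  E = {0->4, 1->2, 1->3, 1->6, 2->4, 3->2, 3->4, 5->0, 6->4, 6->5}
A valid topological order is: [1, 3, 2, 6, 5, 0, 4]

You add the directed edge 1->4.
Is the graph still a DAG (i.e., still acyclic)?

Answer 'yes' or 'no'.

Answer: yes

Derivation:
Given toposort: [1, 3, 2, 6, 5, 0, 4]
Position of 1: index 0; position of 4: index 6
New edge 1->4: forward
Forward edge: respects the existing order. Still a DAG, same toposort still valid.
Still a DAG? yes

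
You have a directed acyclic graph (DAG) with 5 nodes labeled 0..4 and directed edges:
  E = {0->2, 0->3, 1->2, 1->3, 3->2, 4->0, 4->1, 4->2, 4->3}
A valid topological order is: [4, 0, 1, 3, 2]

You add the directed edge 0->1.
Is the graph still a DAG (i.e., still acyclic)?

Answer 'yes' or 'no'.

Answer: yes

Derivation:
Given toposort: [4, 0, 1, 3, 2]
Position of 0: index 1; position of 1: index 2
New edge 0->1: forward
Forward edge: respects the existing order. Still a DAG, same toposort still valid.
Still a DAG? yes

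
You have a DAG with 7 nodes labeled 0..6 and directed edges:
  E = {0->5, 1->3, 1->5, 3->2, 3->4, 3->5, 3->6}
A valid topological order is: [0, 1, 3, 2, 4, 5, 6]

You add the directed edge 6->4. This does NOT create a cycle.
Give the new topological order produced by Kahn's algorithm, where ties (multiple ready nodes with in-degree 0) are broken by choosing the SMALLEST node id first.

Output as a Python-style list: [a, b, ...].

Old toposort: [0, 1, 3, 2, 4, 5, 6]
Added edge: 6->4
Position of 6 (6) > position of 4 (4). Must reorder: 6 must now come before 4.
Run Kahn's algorithm (break ties by smallest node id):
  initial in-degrees: [0, 0, 1, 1, 2, 3, 1]
  ready (indeg=0): [0, 1]
  pop 0: indeg[5]->2 | ready=[1] | order so far=[0]
  pop 1: indeg[3]->0; indeg[5]->1 | ready=[3] | order so far=[0, 1]
  pop 3: indeg[2]->0; indeg[4]->1; indeg[5]->0; indeg[6]->0 | ready=[2, 5, 6] | order so far=[0, 1, 3]
  pop 2: no out-edges | ready=[5, 6] | order so far=[0, 1, 3, 2]
  pop 5: no out-edges | ready=[6] | order so far=[0, 1, 3, 2, 5]
  pop 6: indeg[4]->0 | ready=[4] | order so far=[0, 1, 3, 2, 5, 6]
  pop 4: no out-edges | ready=[] | order so far=[0, 1, 3, 2, 5, 6, 4]
  Result: [0, 1, 3, 2, 5, 6, 4]

Answer: [0, 1, 3, 2, 5, 6, 4]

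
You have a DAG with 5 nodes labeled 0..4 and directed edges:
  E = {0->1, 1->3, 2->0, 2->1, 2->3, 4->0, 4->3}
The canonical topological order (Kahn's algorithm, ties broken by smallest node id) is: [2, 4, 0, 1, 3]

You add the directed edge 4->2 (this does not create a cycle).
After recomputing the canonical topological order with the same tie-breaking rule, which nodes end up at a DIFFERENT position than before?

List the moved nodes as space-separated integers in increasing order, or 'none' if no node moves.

Old toposort: [2, 4, 0, 1, 3]
Added edge 4->2
Recompute Kahn (smallest-id tiebreak):
  initial in-degrees: [2, 2, 1, 3, 0]
  ready (indeg=0): [4]
  pop 4: indeg[0]->1; indeg[2]->0; indeg[3]->2 | ready=[2] | order so far=[4]
  pop 2: indeg[0]->0; indeg[1]->1; indeg[3]->1 | ready=[0] | order so far=[4, 2]
  pop 0: indeg[1]->0 | ready=[1] | order so far=[4, 2, 0]
  pop 1: indeg[3]->0 | ready=[3] | order so far=[4, 2, 0, 1]
  pop 3: no out-edges | ready=[] | order so far=[4, 2, 0, 1, 3]
New canonical toposort: [4, 2, 0, 1, 3]
Compare positions:
  Node 0: index 2 -> 2 (same)
  Node 1: index 3 -> 3 (same)
  Node 2: index 0 -> 1 (moved)
  Node 3: index 4 -> 4 (same)
  Node 4: index 1 -> 0 (moved)
Nodes that changed position: 2 4

Answer: 2 4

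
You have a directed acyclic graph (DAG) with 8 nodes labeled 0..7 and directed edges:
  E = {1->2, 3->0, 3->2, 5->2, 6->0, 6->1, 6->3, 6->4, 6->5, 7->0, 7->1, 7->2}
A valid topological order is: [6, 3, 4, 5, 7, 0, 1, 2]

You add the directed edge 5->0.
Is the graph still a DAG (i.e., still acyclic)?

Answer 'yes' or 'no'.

Given toposort: [6, 3, 4, 5, 7, 0, 1, 2]
Position of 5: index 3; position of 0: index 5
New edge 5->0: forward
Forward edge: respects the existing order. Still a DAG, same toposort still valid.
Still a DAG? yes

Answer: yes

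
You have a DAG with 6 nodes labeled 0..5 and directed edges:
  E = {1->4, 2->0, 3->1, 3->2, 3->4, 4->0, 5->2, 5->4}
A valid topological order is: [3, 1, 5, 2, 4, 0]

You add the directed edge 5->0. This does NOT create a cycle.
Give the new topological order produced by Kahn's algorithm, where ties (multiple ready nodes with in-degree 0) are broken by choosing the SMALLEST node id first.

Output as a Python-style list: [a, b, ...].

Old toposort: [3, 1, 5, 2, 4, 0]
Added edge: 5->0
Position of 5 (2) < position of 0 (5). Old order still valid.
Run Kahn's algorithm (break ties by smallest node id):
  initial in-degrees: [3, 1, 2, 0, 3, 0]
  ready (indeg=0): [3, 5]
  pop 3: indeg[1]->0; indeg[2]->1; indeg[4]->2 | ready=[1, 5] | order so far=[3]
  pop 1: indeg[4]->1 | ready=[5] | order so far=[3, 1]
  pop 5: indeg[0]->2; indeg[2]->0; indeg[4]->0 | ready=[2, 4] | order so far=[3, 1, 5]
  pop 2: indeg[0]->1 | ready=[4] | order so far=[3, 1, 5, 2]
  pop 4: indeg[0]->0 | ready=[0] | order so far=[3, 1, 5, 2, 4]
  pop 0: no out-edges | ready=[] | order so far=[3, 1, 5, 2, 4, 0]
  Result: [3, 1, 5, 2, 4, 0]

Answer: [3, 1, 5, 2, 4, 0]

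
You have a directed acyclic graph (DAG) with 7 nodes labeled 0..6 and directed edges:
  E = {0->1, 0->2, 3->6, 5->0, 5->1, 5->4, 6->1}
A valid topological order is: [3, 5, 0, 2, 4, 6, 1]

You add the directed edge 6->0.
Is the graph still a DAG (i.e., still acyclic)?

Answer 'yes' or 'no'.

Given toposort: [3, 5, 0, 2, 4, 6, 1]
Position of 6: index 5; position of 0: index 2
New edge 6->0: backward (u after v in old order)
Backward edge: old toposort is now invalid. Check if this creates a cycle.
Does 0 already reach 6? Reachable from 0: [0, 1, 2]. NO -> still a DAG (reorder needed).
Still a DAG? yes

Answer: yes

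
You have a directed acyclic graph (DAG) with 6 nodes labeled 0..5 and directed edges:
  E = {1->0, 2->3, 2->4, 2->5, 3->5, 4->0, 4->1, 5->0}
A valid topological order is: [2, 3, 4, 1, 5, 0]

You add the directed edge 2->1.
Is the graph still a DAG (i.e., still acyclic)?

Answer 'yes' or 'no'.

Given toposort: [2, 3, 4, 1, 5, 0]
Position of 2: index 0; position of 1: index 3
New edge 2->1: forward
Forward edge: respects the existing order. Still a DAG, same toposort still valid.
Still a DAG? yes

Answer: yes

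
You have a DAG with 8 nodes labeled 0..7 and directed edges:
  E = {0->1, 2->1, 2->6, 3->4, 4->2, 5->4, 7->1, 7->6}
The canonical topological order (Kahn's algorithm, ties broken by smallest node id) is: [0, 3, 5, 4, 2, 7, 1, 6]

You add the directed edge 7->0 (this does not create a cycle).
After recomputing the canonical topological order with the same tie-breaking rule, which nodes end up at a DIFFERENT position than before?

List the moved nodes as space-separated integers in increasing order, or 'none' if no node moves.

Old toposort: [0, 3, 5, 4, 2, 7, 1, 6]
Added edge 7->0
Recompute Kahn (smallest-id tiebreak):
  initial in-degrees: [1, 3, 1, 0, 2, 0, 2, 0]
  ready (indeg=0): [3, 5, 7]
  pop 3: indeg[4]->1 | ready=[5, 7] | order so far=[3]
  pop 5: indeg[4]->0 | ready=[4, 7] | order so far=[3, 5]
  pop 4: indeg[2]->0 | ready=[2, 7] | order so far=[3, 5, 4]
  pop 2: indeg[1]->2; indeg[6]->1 | ready=[7] | order so far=[3, 5, 4, 2]
  pop 7: indeg[0]->0; indeg[1]->1; indeg[6]->0 | ready=[0, 6] | order so far=[3, 5, 4, 2, 7]
  pop 0: indeg[1]->0 | ready=[1, 6] | order so far=[3, 5, 4, 2, 7, 0]
  pop 1: no out-edges | ready=[6] | order so far=[3, 5, 4, 2, 7, 0, 1]
  pop 6: no out-edges | ready=[] | order so far=[3, 5, 4, 2, 7, 0, 1, 6]
New canonical toposort: [3, 5, 4, 2, 7, 0, 1, 6]
Compare positions:
  Node 0: index 0 -> 5 (moved)
  Node 1: index 6 -> 6 (same)
  Node 2: index 4 -> 3 (moved)
  Node 3: index 1 -> 0 (moved)
  Node 4: index 3 -> 2 (moved)
  Node 5: index 2 -> 1 (moved)
  Node 6: index 7 -> 7 (same)
  Node 7: index 5 -> 4 (moved)
Nodes that changed position: 0 2 3 4 5 7

Answer: 0 2 3 4 5 7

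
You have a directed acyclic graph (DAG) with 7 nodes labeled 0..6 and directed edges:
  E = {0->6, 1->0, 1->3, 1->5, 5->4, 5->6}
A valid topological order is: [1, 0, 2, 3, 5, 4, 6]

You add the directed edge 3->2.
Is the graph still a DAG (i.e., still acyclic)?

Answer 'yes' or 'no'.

Answer: yes

Derivation:
Given toposort: [1, 0, 2, 3, 5, 4, 6]
Position of 3: index 3; position of 2: index 2
New edge 3->2: backward (u after v in old order)
Backward edge: old toposort is now invalid. Check if this creates a cycle.
Does 2 already reach 3? Reachable from 2: [2]. NO -> still a DAG (reorder needed).
Still a DAG? yes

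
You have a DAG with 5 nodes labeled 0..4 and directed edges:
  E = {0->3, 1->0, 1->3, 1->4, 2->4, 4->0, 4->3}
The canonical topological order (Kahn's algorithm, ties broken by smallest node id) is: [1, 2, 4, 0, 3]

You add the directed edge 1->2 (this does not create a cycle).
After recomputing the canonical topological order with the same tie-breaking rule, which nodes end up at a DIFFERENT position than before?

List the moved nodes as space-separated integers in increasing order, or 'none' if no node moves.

Answer: none

Derivation:
Old toposort: [1, 2, 4, 0, 3]
Added edge 1->2
Recompute Kahn (smallest-id tiebreak):
  initial in-degrees: [2, 0, 1, 3, 2]
  ready (indeg=0): [1]
  pop 1: indeg[0]->1; indeg[2]->0; indeg[3]->2; indeg[4]->1 | ready=[2] | order so far=[1]
  pop 2: indeg[4]->0 | ready=[4] | order so far=[1, 2]
  pop 4: indeg[0]->0; indeg[3]->1 | ready=[0] | order so far=[1, 2, 4]
  pop 0: indeg[3]->0 | ready=[3] | order so far=[1, 2, 4, 0]
  pop 3: no out-edges | ready=[] | order so far=[1, 2, 4, 0, 3]
New canonical toposort: [1, 2, 4, 0, 3]
Compare positions:
  Node 0: index 3 -> 3 (same)
  Node 1: index 0 -> 0 (same)
  Node 2: index 1 -> 1 (same)
  Node 3: index 4 -> 4 (same)
  Node 4: index 2 -> 2 (same)
Nodes that changed position: none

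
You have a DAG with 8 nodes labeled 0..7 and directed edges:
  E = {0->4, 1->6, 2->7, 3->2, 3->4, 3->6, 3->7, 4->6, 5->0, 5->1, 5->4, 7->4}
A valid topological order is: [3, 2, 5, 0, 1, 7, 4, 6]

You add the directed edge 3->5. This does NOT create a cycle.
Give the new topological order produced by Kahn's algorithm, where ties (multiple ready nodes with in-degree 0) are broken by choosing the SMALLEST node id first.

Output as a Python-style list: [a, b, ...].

Answer: [3, 2, 5, 0, 1, 7, 4, 6]

Derivation:
Old toposort: [3, 2, 5, 0, 1, 7, 4, 6]
Added edge: 3->5
Position of 3 (0) < position of 5 (2). Old order still valid.
Run Kahn's algorithm (break ties by smallest node id):
  initial in-degrees: [1, 1, 1, 0, 4, 1, 3, 2]
  ready (indeg=0): [3]
  pop 3: indeg[2]->0; indeg[4]->3; indeg[5]->0; indeg[6]->2; indeg[7]->1 | ready=[2, 5] | order so far=[3]
  pop 2: indeg[7]->0 | ready=[5, 7] | order so far=[3, 2]
  pop 5: indeg[0]->0; indeg[1]->0; indeg[4]->2 | ready=[0, 1, 7] | order so far=[3, 2, 5]
  pop 0: indeg[4]->1 | ready=[1, 7] | order so far=[3, 2, 5, 0]
  pop 1: indeg[6]->1 | ready=[7] | order so far=[3, 2, 5, 0, 1]
  pop 7: indeg[4]->0 | ready=[4] | order so far=[3, 2, 5, 0, 1, 7]
  pop 4: indeg[6]->0 | ready=[6] | order so far=[3, 2, 5, 0, 1, 7, 4]
  pop 6: no out-edges | ready=[] | order so far=[3, 2, 5, 0, 1, 7, 4, 6]
  Result: [3, 2, 5, 0, 1, 7, 4, 6]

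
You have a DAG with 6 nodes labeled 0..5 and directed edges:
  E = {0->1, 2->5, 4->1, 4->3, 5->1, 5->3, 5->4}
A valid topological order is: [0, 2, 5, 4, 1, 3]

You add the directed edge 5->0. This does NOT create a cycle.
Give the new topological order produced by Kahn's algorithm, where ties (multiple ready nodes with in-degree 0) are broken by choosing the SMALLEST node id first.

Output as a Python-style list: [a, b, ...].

Old toposort: [0, 2, 5, 4, 1, 3]
Added edge: 5->0
Position of 5 (2) > position of 0 (0). Must reorder: 5 must now come before 0.
Run Kahn's algorithm (break ties by smallest node id):
  initial in-degrees: [1, 3, 0, 2, 1, 1]
  ready (indeg=0): [2]
  pop 2: indeg[5]->0 | ready=[5] | order so far=[2]
  pop 5: indeg[0]->0; indeg[1]->2; indeg[3]->1; indeg[4]->0 | ready=[0, 4] | order so far=[2, 5]
  pop 0: indeg[1]->1 | ready=[4] | order so far=[2, 5, 0]
  pop 4: indeg[1]->0; indeg[3]->0 | ready=[1, 3] | order so far=[2, 5, 0, 4]
  pop 1: no out-edges | ready=[3] | order so far=[2, 5, 0, 4, 1]
  pop 3: no out-edges | ready=[] | order so far=[2, 5, 0, 4, 1, 3]
  Result: [2, 5, 0, 4, 1, 3]

Answer: [2, 5, 0, 4, 1, 3]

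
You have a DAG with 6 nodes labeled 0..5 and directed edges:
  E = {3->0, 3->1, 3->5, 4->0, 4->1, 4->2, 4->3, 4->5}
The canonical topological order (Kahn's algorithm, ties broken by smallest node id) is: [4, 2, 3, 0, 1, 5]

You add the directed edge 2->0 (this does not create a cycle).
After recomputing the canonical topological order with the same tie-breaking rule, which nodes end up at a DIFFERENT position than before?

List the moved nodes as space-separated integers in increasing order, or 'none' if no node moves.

Answer: none

Derivation:
Old toposort: [4, 2, 3, 0, 1, 5]
Added edge 2->0
Recompute Kahn (smallest-id tiebreak):
  initial in-degrees: [3, 2, 1, 1, 0, 2]
  ready (indeg=0): [4]
  pop 4: indeg[0]->2; indeg[1]->1; indeg[2]->0; indeg[3]->0; indeg[5]->1 | ready=[2, 3] | order so far=[4]
  pop 2: indeg[0]->1 | ready=[3] | order so far=[4, 2]
  pop 3: indeg[0]->0; indeg[1]->0; indeg[5]->0 | ready=[0, 1, 5] | order so far=[4, 2, 3]
  pop 0: no out-edges | ready=[1, 5] | order so far=[4, 2, 3, 0]
  pop 1: no out-edges | ready=[5] | order so far=[4, 2, 3, 0, 1]
  pop 5: no out-edges | ready=[] | order so far=[4, 2, 3, 0, 1, 5]
New canonical toposort: [4, 2, 3, 0, 1, 5]
Compare positions:
  Node 0: index 3 -> 3 (same)
  Node 1: index 4 -> 4 (same)
  Node 2: index 1 -> 1 (same)
  Node 3: index 2 -> 2 (same)
  Node 4: index 0 -> 0 (same)
  Node 5: index 5 -> 5 (same)
Nodes that changed position: none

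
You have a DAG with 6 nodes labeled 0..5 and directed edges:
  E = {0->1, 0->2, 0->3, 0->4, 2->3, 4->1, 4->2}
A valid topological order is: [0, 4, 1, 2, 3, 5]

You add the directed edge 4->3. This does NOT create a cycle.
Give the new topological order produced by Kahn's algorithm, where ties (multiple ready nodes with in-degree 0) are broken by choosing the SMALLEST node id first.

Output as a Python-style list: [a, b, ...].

Answer: [0, 4, 1, 2, 3, 5]

Derivation:
Old toposort: [0, 4, 1, 2, 3, 5]
Added edge: 4->3
Position of 4 (1) < position of 3 (4). Old order still valid.
Run Kahn's algorithm (break ties by smallest node id):
  initial in-degrees: [0, 2, 2, 3, 1, 0]
  ready (indeg=0): [0, 5]
  pop 0: indeg[1]->1; indeg[2]->1; indeg[3]->2; indeg[4]->0 | ready=[4, 5] | order so far=[0]
  pop 4: indeg[1]->0; indeg[2]->0; indeg[3]->1 | ready=[1, 2, 5] | order so far=[0, 4]
  pop 1: no out-edges | ready=[2, 5] | order so far=[0, 4, 1]
  pop 2: indeg[3]->0 | ready=[3, 5] | order so far=[0, 4, 1, 2]
  pop 3: no out-edges | ready=[5] | order so far=[0, 4, 1, 2, 3]
  pop 5: no out-edges | ready=[] | order so far=[0, 4, 1, 2, 3, 5]
  Result: [0, 4, 1, 2, 3, 5]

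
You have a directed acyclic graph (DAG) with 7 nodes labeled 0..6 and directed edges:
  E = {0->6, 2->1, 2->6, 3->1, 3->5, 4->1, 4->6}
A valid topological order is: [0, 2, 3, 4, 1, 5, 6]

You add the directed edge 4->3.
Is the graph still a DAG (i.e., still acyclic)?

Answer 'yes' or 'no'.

Answer: yes

Derivation:
Given toposort: [0, 2, 3, 4, 1, 5, 6]
Position of 4: index 3; position of 3: index 2
New edge 4->3: backward (u after v in old order)
Backward edge: old toposort is now invalid. Check if this creates a cycle.
Does 3 already reach 4? Reachable from 3: [1, 3, 5]. NO -> still a DAG (reorder needed).
Still a DAG? yes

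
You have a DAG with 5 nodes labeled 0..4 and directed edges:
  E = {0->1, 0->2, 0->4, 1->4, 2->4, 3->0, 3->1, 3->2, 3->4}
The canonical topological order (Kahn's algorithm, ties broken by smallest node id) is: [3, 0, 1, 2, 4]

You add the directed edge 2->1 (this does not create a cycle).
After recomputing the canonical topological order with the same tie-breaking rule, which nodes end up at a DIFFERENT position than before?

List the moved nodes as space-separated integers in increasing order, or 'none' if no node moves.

Old toposort: [3, 0, 1, 2, 4]
Added edge 2->1
Recompute Kahn (smallest-id tiebreak):
  initial in-degrees: [1, 3, 2, 0, 4]
  ready (indeg=0): [3]
  pop 3: indeg[0]->0; indeg[1]->2; indeg[2]->1; indeg[4]->3 | ready=[0] | order so far=[3]
  pop 0: indeg[1]->1; indeg[2]->0; indeg[4]->2 | ready=[2] | order so far=[3, 0]
  pop 2: indeg[1]->0; indeg[4]->1 | ready=[1] | order so far=[3, 0, 2]
  pop 1: indeg[4]->0 | ready=[4] | order so far=[3, 0, 2, 1]
  pop 4: no out-edges | ready=[] | order so far=[3, 0, 2, 1, 4]
New canonical toposort: [3, 0, 2, 1, 4]
Compare positions:
  Node 0: index 1 -> 1 (same)
  Node 1: index 2 -> 3 (moved)
  Node 2: index 3 -> 2 (moved)
  Node 3: index 0 -> 0 (same)
  Node 4: index 4 -> 4 (same)
Nodes that changed position: 1 2

Answer: 1 2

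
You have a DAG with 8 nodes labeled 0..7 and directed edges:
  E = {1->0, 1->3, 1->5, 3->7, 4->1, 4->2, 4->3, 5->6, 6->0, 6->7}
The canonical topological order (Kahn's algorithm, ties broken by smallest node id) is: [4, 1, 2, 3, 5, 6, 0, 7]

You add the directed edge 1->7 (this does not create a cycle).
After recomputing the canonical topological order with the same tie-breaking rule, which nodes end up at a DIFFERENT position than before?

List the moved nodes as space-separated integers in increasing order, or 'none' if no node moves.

Old toposort: [4, 1, 2, 3, 5, 6, 0, 7]
Added edge 1->7
Recompute Kahn (smallest-id tiebreak):
  initial in-degrees: [2, 1, 1, 2, 0, 1, 1, 3]
  ready (indeg=0): [4]
  pop 4: indeg[1]->0; indeg[2]->0; indeg[3]->1 | ready=[1, 2] | order so far=[4]
  pop 1: indeg[0]->1; indeg[3]->0; indeg[5]->0; indeg[7]->2 | ready=[2, 3, 5] | order so far=[4, 1]
  pop 2: no out-edges | ready=[3, 5] | order so far=[4, 1, 2]
  pop 3: indeg[7]->1 | ready=[5] | order so far=[4, 1, 2, 3]
  pop 5: indeg[6]->0 | ready=[6] | order so far=[4, 1, 2, 3, 5]
  pop 6: indeg[0]->0; indeg[7]->0 | ready=[0, 7] | order so far=[4, 1, 2, 3, 5, 6]
  pop 0: no out-edges | ready=[7] | order so far=[4, 1, 2, 3, 5, 6, 0]
  pop 7: no out-edges | ready=[] | order so far=[4, 1, 2, 3, 5, 6, 0, 7]
New canonical toposort: [4, 1, 2, 3, 5, 6, 0, 7]
Compare positions:
  Node 0: index 6 -> 6 (same)
  Node 1: index 1 -> 1 (same)
  Node 2: index 2 -> 2 (same)
  Node 3: index 3 -> 3 (same)
  Node 4: index 0 -> 0 (same)
  Node 5: index 4 -> 4 (same)
  Node 6: index 5 -> 5 (same)
  Node 7: index 7 -> 7 (same)
Nodes that changed position: none

Answer: none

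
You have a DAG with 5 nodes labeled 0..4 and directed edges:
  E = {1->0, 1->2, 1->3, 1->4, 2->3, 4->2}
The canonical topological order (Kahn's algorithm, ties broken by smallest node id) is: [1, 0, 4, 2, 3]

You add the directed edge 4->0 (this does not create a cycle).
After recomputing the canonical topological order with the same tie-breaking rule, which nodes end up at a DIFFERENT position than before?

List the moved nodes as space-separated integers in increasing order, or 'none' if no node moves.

Old toposort: [1, 0, 4, 2, 3]
Added edge 4->0
Recompute Kahn (smallest-id tiebreak):
  initial in-degrees: [2, 0, 2, 2, 1]
  ready (indeg=0): [1]
  pop 1: indeg[0]->1; indeg[2]->1; indeg[3]->1; indeg[4]->0 | ready=[4] | order so far=[1]
  pop 4: indeg[0]->0; indeg[2]->0 | ready=[0, 2] | order so far=[1, 4]
  pop 0: no out-edges | ready=[2] | order so far=[1, 4, 0]
  pop 2: indeg[3]->0 | ready=[3] | order so far=[1, 4, 0, 2]
  pop 3: no out-edges | ready=[] | order so far=[1, 4, 0, 2, 3]
New canonical toposort: [1, 4, 0, 2, 3]
Compare positions:
  Node 0: index 1 -> 2 (moved)
  Node 1: index 0 -> 0 (same)
  Node 2: index 3 -> 3 (same)
  Node 3: index 4 -> 4 (same)
  Node 4: index 2 -> 1 (moved)
Nodes that changed position: 0 4

Answer: 0 4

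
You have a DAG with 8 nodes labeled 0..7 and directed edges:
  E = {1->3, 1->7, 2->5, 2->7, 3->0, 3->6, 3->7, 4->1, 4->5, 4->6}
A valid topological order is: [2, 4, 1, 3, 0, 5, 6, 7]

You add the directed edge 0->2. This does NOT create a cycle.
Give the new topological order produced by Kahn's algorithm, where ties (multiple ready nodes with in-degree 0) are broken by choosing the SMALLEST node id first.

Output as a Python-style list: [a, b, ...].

Old toposort: [2, 4, 1, 3, 0, 5, 6, 7]
Added edge: 0->2
Position of 0 (4) > position of 2 (0). Must reorder: 0 must now come before 2.
Run Kahn's algorithm (break ties by smallest node id):
  initial in-degrees: [1, 1, 1, 1, 0, 2, 2, 3]
  ready (indeg=0): [4]
  pop 4: indeg[1]->0; indeg[5]->1; indeg[6]->1 | ready=[1] | order so far=[4]
  pop 1: indeg[3]->0; indeg[7]->2 | ready=[3] | order so far=[4, 1]
  pop 3: indeg[0]->0; indeg[6]->0; indeg[7]->1 | ready=[0, 6] | order so far=[4, 1, 3]
  pop 0: indeg[2]->0 | ready=[2, 6] | order so far=[4, 1, 3, 0]
  pop 2: indeg[5]->0; indeg[7]->0 | ready=[5, 6, 7] | order so far=[4, 1, 3, 0, 2]
  pop 5: no out-edges | ready=[6, 7] | order so far=[4, 1, 3, 0, 2, 5]
  pop 6: no out-edges | ready=[7] | order so far=[4, 1, 3, 0, 2, 5, 6]
  pop 7: no out-edges | ready=[] | order so far=[4, 1, 3, 0, 2, 5, 6, 7]
  Result: [4, 1, 3, 0, 2, 5, 6, 7]

Answer: [4, 1, 3, 0, 2, 5, 6, 7]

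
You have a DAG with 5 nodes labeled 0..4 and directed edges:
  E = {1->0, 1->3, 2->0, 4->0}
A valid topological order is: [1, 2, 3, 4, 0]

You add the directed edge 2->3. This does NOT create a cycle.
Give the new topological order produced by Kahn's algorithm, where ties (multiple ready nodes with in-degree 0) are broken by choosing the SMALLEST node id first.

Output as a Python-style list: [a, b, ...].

Answer: [1, 2, 3, 4, 0]

Derivation:
Old toposort: [1, 2, 3, 4, 0]
Added edge: 2->3
Position of 2 (1) < position of 3 (2). Old order still valid.
Run Kahn's algorithm (break ties by smallest node id):
  initial in-degrees: [3, 0, 0, 2, 0]
  ready (indeg=0): [1, 2, 4]
  pop 1: indeg[0]->2; indeg[3]->1 | ready=[2, 4] | order so far=[1]
  pop 2: indeg[0]->1; indeg[3]->0 | ready=[3, 4] | order so far=[1, 2]
  pop 3: no out-edges | ready=[4] | order so far=[1, 2, 3]
  pop 4: indeg[0]->0 | ready=[0] | order so far=[1, 2, 3, 4]
  pop 0: no out-edges | ready=[] | order so far=[1, 2, 3, 4, 0]
  Result: [1, 2, 3, 4, 0]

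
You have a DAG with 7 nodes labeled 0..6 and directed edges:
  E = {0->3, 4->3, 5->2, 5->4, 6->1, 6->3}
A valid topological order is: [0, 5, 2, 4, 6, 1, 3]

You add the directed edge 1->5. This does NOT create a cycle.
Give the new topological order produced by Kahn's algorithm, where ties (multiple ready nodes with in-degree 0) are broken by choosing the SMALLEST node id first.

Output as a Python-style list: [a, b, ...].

Old toposort: [0, 5, 2, 4, 6, 1, 3]
Added edge: 1->5
Position of 1 (5) > position of 5 (1). Must reorder: 1 must now come before 5.
Run Kahn's algorithm (break ties by smallest node id):
  initial in-degrees: [0, 1, 1, 3, 1, 1, 0]
  ready (indeg=0): [0, 6]
  pop 0: indeg[3]->2 | ready=[6] | order so far=[0]
  pop 6: indeg[1]->0; indeg[3]->1 | ready=[1] | order so far=[0, 6]
  pop 1: indeg[5]->0 | ready=[5] | order so far=[0, 6, 1]
  pop 5: indeg[2]->0; indeg[4]->0 | ready=[2, 4] | order so far=[0, 6, 1, 5]
  pop 2: no out-edges | ready=[4] | order so far=[0, 6, 1, 5, 2]
  pop 4: indeg[3]->0 | ready=[3] | order so far=[0, 6, 1, 5, 2, 4]
  pop 3: no out-edges | ready=[] | order so far=[0, 6, 1, 5, 2, 4, 3]
  Result: [0, 6, 1, 5, 2, 4, 3]

Answer: [0, 6, 1, 5, 2, 4, 3]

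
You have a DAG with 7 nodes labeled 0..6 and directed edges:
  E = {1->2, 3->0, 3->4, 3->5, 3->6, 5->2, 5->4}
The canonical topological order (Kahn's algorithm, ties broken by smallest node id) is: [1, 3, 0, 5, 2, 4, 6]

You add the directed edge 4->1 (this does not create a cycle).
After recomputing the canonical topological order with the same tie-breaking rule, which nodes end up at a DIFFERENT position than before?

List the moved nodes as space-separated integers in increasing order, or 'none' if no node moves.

Answer: 0 1 2 3 4 5

Derivation:
Old toposort: [1, 3, 0, 5, 2, 4, 6]
Added edge 4->1
Recompute Kahn (smallest-id tiebreak):
  initial in-degrees: [1, 1, 2, 0, 2, 1, 1]
  ready (indeg=0): [3]
  pop 3: indeg[0]->0; indeg[4]->1; indeg[5]->0; indeg[6]->0 | ready=[0, 5, 6] | order so far=[3]
  pop 0: no out-edges | ready=[5, 6] | order so far=[3, 0]
  pop 5: indeg[2]->1; indeg[4]->0 | ready=[4, 6] | order so far=[3, 0, 5]
  pop 4: indeg[1]->0 | ready=[1, 6] | order so far=[3, 0, 5, 4]
  pop 1: indeg[2]->0 | ready=[2, 6] | order so far=[3, 0, 5, 4, 1]
  pop 2: no out-edges | ready=[6] | order so far=[3, 0, 5, 4, 1, 2]
  pop 6: no out-edges | ready=[] | order so far=[3, 0, 5, 4, 1, 2, 6]
New canonical toposort: [3, 0, 5, 4, 1, 2, 6]
Compare positions:
  Node 0: index 2 -> 1 (moved)
  Node 1: index 0 -> 4 (moved)
  Node 2: index 4 -> 5 (moved)
  Node 3: index 1 -> 0 (moved)
  Node 4: index 5 -> 3 (moved)
  Node 5: index 3 -> 2 (moved)
  Node 6: index 6 -> 6 (same)
Nodes that changed position: 0 1 2 3 4 5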